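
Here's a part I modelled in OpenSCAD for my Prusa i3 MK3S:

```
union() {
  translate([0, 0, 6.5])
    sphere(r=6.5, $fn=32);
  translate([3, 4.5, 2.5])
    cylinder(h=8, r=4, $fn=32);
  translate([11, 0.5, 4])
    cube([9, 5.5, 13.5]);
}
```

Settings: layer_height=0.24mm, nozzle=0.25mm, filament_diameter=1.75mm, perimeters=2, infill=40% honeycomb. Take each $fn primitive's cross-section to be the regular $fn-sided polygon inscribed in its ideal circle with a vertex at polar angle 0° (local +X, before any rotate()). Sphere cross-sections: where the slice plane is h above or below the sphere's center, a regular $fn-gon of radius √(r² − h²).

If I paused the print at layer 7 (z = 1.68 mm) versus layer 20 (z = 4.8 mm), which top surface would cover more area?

Layer 7 (z = 1.68): the r=6.5 sphere contributes a regular 32-gon of circumradius √(6.5²−4.82²) = 4.361 (area = (32/2)·4.361²·sin(360°/32) = 59.36 mm²); the cylinder at (3, 4.5) is not intersected at this z (z outside [2.5, 10.5]); the cube at (11, 0.5) does not reach this height (z outside [4, 17.5]); Merging all regions: only the r=6.5 sphere is present, so the union is just that shape — area = 59.36 mm². So its area = 59.36 mm². Layer 20 (z = 4.8): the r=6.5 sphere contributes a regular 32-gon of circumradius √(6.5²−1.7²) = 6.274 (area = (32/2)·6.274²·sin(360°/32) = 122.86 mm²); the cylinder at (3, 4.5): section is a regular 32-gon, circumradius r=4 (area = (32/2)·4.000²·sin(360°/32) = 49.94 mm²); the 9×5.5 cube at (11, 0.5) contributes its full rectangle (area 49.50 mm²); Combining (union): the regions partially overlap — summed areas 222.30 mm² minus the doubly-counted overlap 28.11 mm² gives 194.20 mm² — area = 194.20 mm². So its area = 194.20 mm². Layer 20 is larger (194.20 vs 59.36 mm²).

layer 20 (z = 4.8 mm)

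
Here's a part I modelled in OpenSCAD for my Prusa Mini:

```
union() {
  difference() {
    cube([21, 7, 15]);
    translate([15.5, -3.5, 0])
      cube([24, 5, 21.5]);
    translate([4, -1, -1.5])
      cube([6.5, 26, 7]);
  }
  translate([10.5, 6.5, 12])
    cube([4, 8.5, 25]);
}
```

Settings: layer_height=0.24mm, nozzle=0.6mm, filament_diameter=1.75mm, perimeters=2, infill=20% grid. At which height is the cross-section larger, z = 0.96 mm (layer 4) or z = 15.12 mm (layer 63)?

Layer 4 (z = 0.96): the cube is present — its section is the full 21×7 rectangle (area 147.00 mm²); the cube at (15.5, -3.5) (footprint 24×5) is included at this height (area 120.00 mm²); the cube at (4, -1) is present — its section is the full 6.5×26 rectangle (area 169.00 mm²); Taking the first minus the rest: starting from the 21×7 cube (147.00 mm²), the 24×5 cube at (15.5, -3.5) partially overlaps it — only the 8.25 mm² overlap (of its 120.00 mm²) is removed, clipping the outline; the 6.5×26 cube at (4, -1) partially overlaps it — only the 45.50 mm² overlap (of its 169.00 mm²) is removed, clipping the outline — area = 93.25 mm²; the cube at (10.5, 6.5) is absent (z outside [12, 37]); Merging all regions: only that combined region is present, so the union is just that shape — area = 93.25 mm². So its area = 93.25 mm². Layer 63 (z = 15.12): the cube is absent (z outside [0, 15]); the 24×5 cube at (15.5, -3.5) contributes its full rectangle (area 120.00 mm²); the cube at (4, -1) is absent (z outside [-1.5, 5.5]); Taking the first minus the rest: the first operand is absent here, so nothing remains; the cube at (10.5, 6.5) (footprint 4×8.5) is included at this height (area 34.00 mm²); Merging all regions: only the 4×8.5 cube at (10.5, 6.5) is present, so the union is just that shape — area = 34.00 mm². So its area = 34.00 mm². Layer 4 is larger (93.25 vs 34.00 mm²).

layer 4 (z = 0.96 mm)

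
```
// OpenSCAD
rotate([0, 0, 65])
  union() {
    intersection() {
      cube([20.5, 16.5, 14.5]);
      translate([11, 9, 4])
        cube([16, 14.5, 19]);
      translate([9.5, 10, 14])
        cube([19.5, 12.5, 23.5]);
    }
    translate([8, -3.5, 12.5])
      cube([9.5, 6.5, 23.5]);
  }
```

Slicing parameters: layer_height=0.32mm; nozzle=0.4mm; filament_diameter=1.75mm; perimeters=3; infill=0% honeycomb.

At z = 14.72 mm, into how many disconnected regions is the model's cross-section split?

1

At z = 14.72 mm: the cube is not intersected at this z (z outside [0, 14.5]); the cube at (11, 9) (footprint 16×14.5) is included at this height; the cube at (9.5, 10) (footprint 19.5×12.5) is included at this height; Taking the intersection: at least one operand is absent at this height, so nothing remains; the cube at (8, -3.5) is present — its section is the full 9.5×6.5 rectangle; Merging all regions: only the 9.5×6.5 cube at (8, -3.5) is present, so the union is just that shape — 1 connected region; (rotated 65° about Z; rotation is an isometry so areas/perimeters/island counts are preserved). The result has 1 disconnected region.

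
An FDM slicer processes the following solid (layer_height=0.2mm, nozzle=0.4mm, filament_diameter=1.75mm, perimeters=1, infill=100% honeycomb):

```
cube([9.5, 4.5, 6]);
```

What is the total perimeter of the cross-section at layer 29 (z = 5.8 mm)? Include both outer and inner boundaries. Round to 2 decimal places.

At z = 5.8 mm: the 9.5×4.5 cube contributes its full rectangle (perimeter 28.00 mm). Overall, the cross-section is a single solid region. Total boundary length (outer) = 28.00 mm.

28.00 mm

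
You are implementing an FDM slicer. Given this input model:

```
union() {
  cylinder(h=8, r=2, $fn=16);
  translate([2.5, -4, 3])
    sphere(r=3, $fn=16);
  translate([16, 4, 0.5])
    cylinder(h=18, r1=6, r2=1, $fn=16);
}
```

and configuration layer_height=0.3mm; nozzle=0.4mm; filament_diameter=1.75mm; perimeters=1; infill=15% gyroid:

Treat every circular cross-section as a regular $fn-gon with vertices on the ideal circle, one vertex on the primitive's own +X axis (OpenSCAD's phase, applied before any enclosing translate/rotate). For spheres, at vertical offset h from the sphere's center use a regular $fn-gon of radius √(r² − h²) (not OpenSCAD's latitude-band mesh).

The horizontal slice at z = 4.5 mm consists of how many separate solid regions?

At z = 4.5 mm: the r=2 cylinder contributes a regular 16-gon of circumradius 2; the sphere at (2.5, -4): section is a regular 16-gon, circumradius = √(r²−h²) = √(3²−1.5²) = 2.598; the cone at (16, 4) contributes a regular 16-gon of circumradius 4.889 (interpolated between r1=6 and r2=1 at t=0.222); Combining (union): the 3 present regions are separate (no shared area or edge), so areas and boundary lengths simply add and each stays a separate island — 3 connected regions. The result has 3 disconnected regions.

3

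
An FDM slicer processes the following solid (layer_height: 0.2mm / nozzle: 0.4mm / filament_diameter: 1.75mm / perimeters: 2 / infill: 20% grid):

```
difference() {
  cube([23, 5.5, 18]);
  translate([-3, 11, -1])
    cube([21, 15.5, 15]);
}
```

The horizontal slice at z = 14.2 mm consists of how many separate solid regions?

At z = 14.2 mm: the 23×5.5 cube contributes its full rectangle; the cube at (-3, 11) is not intersected at this z (z outside [-1, 14]); Taking the first minus the rest: none of the subtracted shapes is present at this height, so the 23×5.5 cube is unchanged — 1 connected region. The result has 1 disconnected region.

1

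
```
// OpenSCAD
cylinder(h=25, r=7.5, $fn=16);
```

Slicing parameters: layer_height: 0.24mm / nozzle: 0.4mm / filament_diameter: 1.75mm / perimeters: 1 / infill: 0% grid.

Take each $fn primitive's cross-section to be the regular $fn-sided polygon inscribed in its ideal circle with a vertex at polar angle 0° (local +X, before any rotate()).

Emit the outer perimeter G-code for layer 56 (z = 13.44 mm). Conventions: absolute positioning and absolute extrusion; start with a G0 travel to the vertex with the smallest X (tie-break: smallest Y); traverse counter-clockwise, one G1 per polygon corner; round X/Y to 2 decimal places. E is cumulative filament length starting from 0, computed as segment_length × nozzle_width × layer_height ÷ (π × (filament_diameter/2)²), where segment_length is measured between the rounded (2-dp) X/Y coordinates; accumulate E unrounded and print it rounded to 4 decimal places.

G0 X-7.50 Y0.00 Z13.44
G1 X-6.93 Y-2.87 E0.1168
G1 X-5.30 Y-5.30 E0.2336
G1 X-2.87 Y-6.93 E0.3504
G1 X0.00 Y-7.50 E0.4671
G1 X2.87 Y-6.93 E0.5839
G1 X5.30 Y-5.30 E0.7007
G1 X6.93 Y-2.87 E0.8175
G1 X7.50 Y0.00 E0.9343
G1 X6.93 Y2.87 E1.0511
G1 X5.30 Y5.30 E1.1679
G1 X2.87 Y6.93 E1.2846
G1 X0.00 Y7.50 E1.4014
G1 X-2.87 Y6.93 E1.5182
G1 X-5.30 Y5.30 E1.6350
G1 X-6.93 Y2.87 E1.7518
G1 X-7.50 Y0.00 E1.8686

At z = 13.44 mm: the r=7.5 cylinder gives a regular 16-gon of circumradius 7.5 (constant along its height). The outline is a single polygon with 16 vertices. Extrusion per mm of travel: 0.4 × 0.24 / (π × 0.875²) = 0.039912. Accumulating E over each segment gives final E = 1.8686.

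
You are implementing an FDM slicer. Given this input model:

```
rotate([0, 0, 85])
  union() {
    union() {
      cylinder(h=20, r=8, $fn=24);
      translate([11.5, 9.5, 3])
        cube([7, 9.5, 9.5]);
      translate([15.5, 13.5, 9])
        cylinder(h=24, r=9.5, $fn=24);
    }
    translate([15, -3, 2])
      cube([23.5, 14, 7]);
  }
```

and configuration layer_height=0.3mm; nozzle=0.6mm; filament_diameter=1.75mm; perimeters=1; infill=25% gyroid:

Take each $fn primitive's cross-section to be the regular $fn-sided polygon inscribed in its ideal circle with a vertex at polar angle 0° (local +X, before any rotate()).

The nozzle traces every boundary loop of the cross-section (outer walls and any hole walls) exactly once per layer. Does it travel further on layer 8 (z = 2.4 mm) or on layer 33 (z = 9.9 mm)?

Layer 8 (z = 2.4): the r=8 cylinder gives a regular 24-gon of circumradius 8 (constant along its height) (perimeter = 2·24·8.000·sin(180°/24) = 50.12 mm); the cube at (11.5, 9.5) does not reach this height (z outside [3, 12.5]); the cylinder at (15.5, 13.5) does not reach this height (z outside [9, 33]); Taking the union: only the r=8 cylinder is present, so the union is just that shape — boundary = 50.12 mm; the cube at (15, -3) (footprint 23.5×14) is included at this height (perimeter 75.00 mm); Combining (union): the 2 present regions are separate (no shared area or edge), so areas and boundary lengths simply add and each stays a separate island — boundary = 125.12 mm; (rotated 85° about Z; rotation is an isometry so areas/perimeters/island counts are preserved). So its perimeter = 125.12 mm. Layer 33 (z = 9.9): the r=8 cylinder contributes a regular 24-gon of circumradius 8 (perimeter = 2·24·8.000·sin(180°/24) = 50.12 mm); the cube at (11.5, 9.5) is present — its section is the full 7×9.5 rectangle (perimeter 33.00 mm); the r=9.5 cylinder at (15.5, 13.5) contributes a regular 24-gon of circumradius 9.5 (perimeter = 2·24·9.500·sin(180°/24) = 59.52 mm); Merging all regions: the regions partially overlap (shared area 66.50 mm²), so the edge portions inside another operand are dropped and the merged outline is re-measured after clipping — boundary = 109.64 mm; the cube at (15, -3) does not reach this height (z outside [2, 9]); Taking the union: only that combined region is present, so the union is just that shape — boundary = 109.64 mm; (rotated 85° about Z; rotation is an isometry so areas/perimeters/island counts are preserved). So its perimeter = 109.64 mm. Layer 8 is larger (125.12 vs 109.64 mm).

layer 8 (z = 2.4 mm)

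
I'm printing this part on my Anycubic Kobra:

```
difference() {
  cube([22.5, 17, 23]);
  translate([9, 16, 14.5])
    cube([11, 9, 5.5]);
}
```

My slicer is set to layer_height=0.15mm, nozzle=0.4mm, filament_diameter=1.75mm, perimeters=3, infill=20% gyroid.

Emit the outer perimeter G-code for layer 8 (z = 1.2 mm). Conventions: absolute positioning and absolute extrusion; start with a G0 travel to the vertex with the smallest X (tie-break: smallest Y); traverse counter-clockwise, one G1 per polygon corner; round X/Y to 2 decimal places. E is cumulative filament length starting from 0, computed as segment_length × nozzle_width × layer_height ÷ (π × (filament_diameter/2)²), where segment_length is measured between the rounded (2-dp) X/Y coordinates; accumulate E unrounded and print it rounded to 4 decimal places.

G0 X0.00 Y0.00 Z1.20
G1 X22.50 Y0.00 E0.5613
G1 X22.50 Y17.00 E0.9853
G1 X0.00 Y17.00 E1.5466
G1 X0.00 Y0.00 E1.9707

At z = 1.2 mm: the cube (footprint 22.5×17) is included at this height; the cube at (9, 16) does not reach this height (z outside [14.5, 20]); Subtracting the remaining from the first: none of the subtracted shapes is present at this height, so the 22.5×17 cube is unchanged — 1 connected region. The outline is a single polygon with 4 vertices. Extrusion per mm of travel: 0.4 × 0.15 / (π × 0.875²) = 0.024945. Accumulating E over each segment gives final E = 1.9707.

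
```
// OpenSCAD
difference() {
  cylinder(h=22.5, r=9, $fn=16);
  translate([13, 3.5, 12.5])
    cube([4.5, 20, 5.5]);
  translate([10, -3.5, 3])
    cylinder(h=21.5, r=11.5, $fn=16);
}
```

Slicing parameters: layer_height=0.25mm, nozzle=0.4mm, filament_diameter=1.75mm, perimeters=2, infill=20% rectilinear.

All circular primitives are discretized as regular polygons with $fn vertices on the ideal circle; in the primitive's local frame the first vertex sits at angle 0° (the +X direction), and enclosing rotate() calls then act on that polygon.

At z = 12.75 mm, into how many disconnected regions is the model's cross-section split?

At z = 12.75 mm: the r=9 cylinder gives a regular 16-gon of circumradius 9 (constant along its height); the 4.5×20 cube at (13, 3.5) contributes its full rectangle; the r=11.5 cylinder at (10, -3.5) gives a regular 16-gon of circumradius 11.5 (constant along its height); Taking the first minus the rest: starting from the r=9 cylinder, the 4.5×20 cube at (13, 3.5) misses the remaining region (no effect); the r=11.5 cylinder at (10, -3.5) partially overlaps it — only the 115.68 mm² overlap (of its 404.88 mm²) is removed, clipping the outline — 1 connected region. The result has 1 disconnected region.

1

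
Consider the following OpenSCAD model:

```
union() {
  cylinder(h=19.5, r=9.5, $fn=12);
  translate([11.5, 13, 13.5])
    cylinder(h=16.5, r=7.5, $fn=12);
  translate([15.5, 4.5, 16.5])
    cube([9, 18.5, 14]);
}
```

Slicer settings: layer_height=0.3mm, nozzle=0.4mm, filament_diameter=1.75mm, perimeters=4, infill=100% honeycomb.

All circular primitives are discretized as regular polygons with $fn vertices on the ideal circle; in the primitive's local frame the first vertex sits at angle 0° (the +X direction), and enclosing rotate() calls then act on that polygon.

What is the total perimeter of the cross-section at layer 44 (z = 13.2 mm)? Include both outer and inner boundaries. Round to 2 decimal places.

At z = 13.2 mm: the cylinder: section is a regular 12-gon, circumradius r=9.5 (perimeter = 2·12·9.500·sin(180°/12) = 59.01 mm); the cylinder at (11.5, 13) is absent (z outside [13.5, 30]); the cube at (15.5, 4.5) does not reach this height (z outside [16.5, 30.5]); Merging all regions: only the r=9.5 cylinder is present, so the union is just that shape — boundary = 59.01 mm. Overall, the cross-section is a single solid region. Total boundary length (outer) = 59.01 mm.

59.01 mm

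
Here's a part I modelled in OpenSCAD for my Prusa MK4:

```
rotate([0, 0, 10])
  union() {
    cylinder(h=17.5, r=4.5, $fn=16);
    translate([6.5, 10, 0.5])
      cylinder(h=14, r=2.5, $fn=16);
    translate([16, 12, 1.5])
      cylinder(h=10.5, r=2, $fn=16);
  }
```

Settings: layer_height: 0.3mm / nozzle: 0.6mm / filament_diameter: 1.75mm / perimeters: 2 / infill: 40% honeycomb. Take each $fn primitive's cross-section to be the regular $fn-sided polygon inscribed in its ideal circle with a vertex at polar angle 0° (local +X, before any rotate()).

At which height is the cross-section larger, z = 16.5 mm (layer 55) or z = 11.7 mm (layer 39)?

Layer 55 (z = 16.5): the cylinder: section is a regular 16-gon, circumradius r=4.5 (area = (16/2)·4.500²·sin(360°/16) = 61.99 mm²); the cylinder at (6.5, 10) is absent (z outside [0.5, 14.5]); the cylinder at (16, 12) is absent (z outside [1.5, 12]); Taking the union: only the r=4.5 cylinder is present, so the union is just that shape — area = 61.99 mm²; (rotated 10° about Z; rotation is an isometry so areas/perimeters/island counts are preserved). So its area = 61.99 mm². Layer 39 (z = 11.7): the r=4.5 cylinder gives a regular 16-gon of circumradius 4.5 (constant along its height) (area = (16/2)·4.500²·sin(360°/16) = 61.99 mm²); the cylinder at (6.5, 10): section is a regular 16-gon, circumradius r=2.5 (area = (16/2)·2.500²·sin(360°/16) = 19.13 mm²); the r=2 cylinder at (16, 12) contributes a regular 16-gon of circumradius 2 (area = (16/2)·2.000²·sin(360°/16) = 12.25 mm²); Merging all regions: the 3 present regions are separate (no shared area or edge), so areas and boundary lengths simply add and each stays a separate island — area = 93.37 mm²; (rotated 10° about Z; rotation is an isometry so areas/perimeters/island counts are preserved). So its area = 93.37 mm². Layer 39 is larger (93.37 vs 61.99 mm²).

layer 39 (z = 11.7 mm)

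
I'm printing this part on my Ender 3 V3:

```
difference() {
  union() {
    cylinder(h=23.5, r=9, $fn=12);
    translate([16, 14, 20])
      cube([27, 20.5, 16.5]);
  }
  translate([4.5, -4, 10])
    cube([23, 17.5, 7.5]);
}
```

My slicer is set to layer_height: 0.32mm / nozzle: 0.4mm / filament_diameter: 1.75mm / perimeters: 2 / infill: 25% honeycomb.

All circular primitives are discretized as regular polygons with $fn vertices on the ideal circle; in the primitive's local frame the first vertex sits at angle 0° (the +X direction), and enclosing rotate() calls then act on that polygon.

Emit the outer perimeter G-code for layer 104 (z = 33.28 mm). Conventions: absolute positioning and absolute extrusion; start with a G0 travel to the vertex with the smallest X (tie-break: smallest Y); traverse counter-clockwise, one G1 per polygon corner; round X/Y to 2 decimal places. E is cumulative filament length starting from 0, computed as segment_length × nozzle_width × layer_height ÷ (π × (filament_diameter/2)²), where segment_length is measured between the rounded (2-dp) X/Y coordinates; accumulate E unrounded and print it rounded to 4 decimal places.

G0 X16.00 Y14.00 Z33.28
G1 X43.00 Y14.00 E1.4368
G1 X43.00 Y34.50 E2.5278
G1 X16.00 Y34.50 E3.9646
G1 X16.00 Y14.00 E5.0555

At z = 33.28 mm: the cylinder is absent (z outside [0, 23.5]); the cube at (16, 14) (footprint 27×20.5) is included at this height; Taking the union: only the 27×20.5 cube at (16, 14) is present, so the union is just that shape — 1 connected region; the cube at (4.5, -4) does not reach this height (z outside [10, 17.5]); After the difference (first − rest): none of the subtracted shapes is present at this height, so the result so far is unchanged — 1 connected region. The outline is a single polygon with 4 vertices. Extrusion per mm of travel: 0.4 × 0.32 / (π × 0.875²) = 0.053216. Accumulating E over each segment gives final E = 5.0555.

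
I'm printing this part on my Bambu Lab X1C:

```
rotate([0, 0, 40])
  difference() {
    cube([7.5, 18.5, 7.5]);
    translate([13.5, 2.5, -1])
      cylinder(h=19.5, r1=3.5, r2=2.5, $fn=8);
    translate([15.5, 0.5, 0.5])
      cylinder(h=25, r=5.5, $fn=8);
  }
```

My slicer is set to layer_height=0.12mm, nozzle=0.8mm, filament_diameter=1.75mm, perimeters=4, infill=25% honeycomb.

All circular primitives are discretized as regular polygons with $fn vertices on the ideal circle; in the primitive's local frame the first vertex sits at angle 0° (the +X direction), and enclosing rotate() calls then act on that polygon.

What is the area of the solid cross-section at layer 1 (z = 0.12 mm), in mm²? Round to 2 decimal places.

138.75 mm²

At z = 0.12 mm: the cube is present — its section is the full 7.5×18.5 rectangle (area 138.75 mm²); the cone at (13.5, 2.5) contributes a regular 8-gon of circumradius 3.443 (interpolated between r1=3.5 and r2=2.5 at t=0.057) (area = (8/2)·3.443²·sin(360°/8) = 33.52 mm²); the cylinder at (15.5, 0.5) is absent (z outside [0.5, 25.5]); After the difference (first − rest): starting from the 7.5×18.5 cube (138.75 mm²), the cone at (13.5, 2.5) misses the remaining region (no effect) — area = 138.75 mm²; (whole slice rotated 40° about Z — lengths, areas and connectivity unchanged). Overall, the cross-section is a single solid region. Net area = 138.75 mm².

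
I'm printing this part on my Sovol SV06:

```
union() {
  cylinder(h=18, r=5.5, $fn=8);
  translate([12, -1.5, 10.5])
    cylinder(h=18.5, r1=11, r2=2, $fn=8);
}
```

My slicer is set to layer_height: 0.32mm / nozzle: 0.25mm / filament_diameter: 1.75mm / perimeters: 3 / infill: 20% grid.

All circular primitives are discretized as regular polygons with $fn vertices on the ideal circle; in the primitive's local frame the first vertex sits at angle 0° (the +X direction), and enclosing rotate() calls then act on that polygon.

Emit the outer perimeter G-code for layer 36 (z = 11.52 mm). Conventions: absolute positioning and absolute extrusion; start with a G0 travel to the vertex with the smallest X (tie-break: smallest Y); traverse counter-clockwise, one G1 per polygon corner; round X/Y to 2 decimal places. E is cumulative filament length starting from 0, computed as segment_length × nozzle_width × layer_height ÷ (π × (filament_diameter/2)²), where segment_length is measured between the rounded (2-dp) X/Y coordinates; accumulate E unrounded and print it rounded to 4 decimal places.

G0 X-5.50 Y0.00 Z11.52
G1 X-3.89 Y-3.89 E0.1400
G1 X0.00 Y-5.50 E0.2801
G1 X2.69 Y-4.39 E0.3768
G1 X4.57 Y-8.93 E0.5403
G1 X12.00 Y-12.00 E0.8077
G1 X19.43 Y-8.93 E1.0750
G1 X22.50 Y-1.50 E1.3424
G1 X19.43 Y5.93 E1.6098
G1 X12.00 Y9.00 E1.8772
G1 X4.57 Y5.93 E2.1446
G1 X3.75 Y3.95 E2.2159
G1 X0.00 Y5.50 E2.3508
G1 X-3.89 Y3.89 E2.4909
G1 X-5.50 Y0.00 E2.6309

At z = 11.52 mm: the r=5.5 cylinder contributes a regular 8-gon of circumradius 5.5; the cone at (12, -1.5) contributes a regular 8-gon of circumradius 10.504 (interpolated between r1=11 and r2=2 at t=0.055); Merging all regions: the regions partially overlap (shared area 18.03 mm²), so overlapping operands fuse into one piece — 1 connected region. The outline is a single polygon with 14 vertices. Extrusion per mm of travel: 0.25 × 0.32 / (π × 0.875²) = 0.033260. Accumulating E over each segment gives final E = 2.6309.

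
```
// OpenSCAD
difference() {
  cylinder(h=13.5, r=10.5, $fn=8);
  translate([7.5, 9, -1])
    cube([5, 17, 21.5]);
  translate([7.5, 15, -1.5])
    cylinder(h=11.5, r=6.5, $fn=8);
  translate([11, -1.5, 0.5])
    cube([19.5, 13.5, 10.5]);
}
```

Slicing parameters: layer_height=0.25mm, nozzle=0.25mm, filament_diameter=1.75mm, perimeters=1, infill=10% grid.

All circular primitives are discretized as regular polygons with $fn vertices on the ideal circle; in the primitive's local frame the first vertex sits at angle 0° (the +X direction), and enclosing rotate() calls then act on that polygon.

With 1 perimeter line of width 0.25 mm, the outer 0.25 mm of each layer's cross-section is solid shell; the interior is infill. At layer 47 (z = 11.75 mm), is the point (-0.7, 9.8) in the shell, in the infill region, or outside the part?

At z = 11.75 mm: the cylinder: section is a regular 8-gon, circumradius r=10.5; the cube at (7.5, 9) is present — its section is the full 5×17 rectangle; the cylinder at (7.5, 15) is absent (z outside [-1.5, 10]); the cube at (11, -1.5) is absent (z outside [0.5, 11]); After the difference (first − rest): starting from the r=10.5 cylinder, the 5×17 cube at (7.5, 9) misses the remaining region (no effect) — 1 connected region. Overall, the cross-section is a single solid region. The nearest boundary edge runs (-7.42, 7.42)→(0.00, 10.50); distance from the point to it = 0.38 mm. The point is inside the cross-section and 0.38 mm from the nearest boundary — more than the 0.25 mm shell width (1 × 0.25), so it's in the infill interior.

infill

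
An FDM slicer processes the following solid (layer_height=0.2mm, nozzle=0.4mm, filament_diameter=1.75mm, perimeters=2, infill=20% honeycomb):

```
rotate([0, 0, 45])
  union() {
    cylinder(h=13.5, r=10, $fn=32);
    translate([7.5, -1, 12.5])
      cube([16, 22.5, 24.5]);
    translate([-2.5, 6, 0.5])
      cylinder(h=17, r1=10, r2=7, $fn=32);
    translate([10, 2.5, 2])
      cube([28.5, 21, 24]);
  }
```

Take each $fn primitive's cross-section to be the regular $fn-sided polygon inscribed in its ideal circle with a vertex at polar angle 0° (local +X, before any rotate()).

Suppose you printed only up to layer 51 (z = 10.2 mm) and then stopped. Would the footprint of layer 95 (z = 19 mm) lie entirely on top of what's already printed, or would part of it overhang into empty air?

part overhangs

Compare the two slices. At z = 10.2: the cylinder: section is a regular 32-gon, circumradius r=10 (area = (32/2)·10.000²·sin(360°/32) = 312.14 mm²); the cube at (7.5, -1) does not reach this height (z outside [12.5, 37]); the cone at (-2.5, 6) (r1=10→r2=7) has section circumradius 8.288 here — a regular 32-gon (area = (32/2)·8.288²·sin(360°/32) = 214.43 mm²); the cube at (10, 2.5) is present — its section is the full 28.5×21 rectangle (area 598.50 mm²); Merging all regions: the regions partially overlap — summed areas 1125.07 mm² minus the doubly-counted overlap 142.98 mm² gives 982.09 mm² — area = 982.09 mm²; (rotated 45° about Z; rotation is an isometry so areas/perimeters/island counts are preserved). At z = 19: the cylinder does not reach this height (z outside [0, 13.5]); the cube at (7.5, -1) (footprint 16×22.5) is included at this height (area 360.00 mm²); the cone at (-2.5, 6) is not intersected at this z (z outside [0.5, 17.5]); the cube at (10, 2.5) (footprint 28.5×21) is included at this height (area 598.50 mm²); Merging all regions: the regions partially overlap — summed areas 958.50 mm² minus the doubly-counted overlap 256.50 mm² gives 702.00 mm² — area = 702.00 mm²; (rotated 45° about Z; rotation is an isometry so areas/perimeters/island counts are preserved). Checking containment: at z = 19 the cross-section extends beyond the z = 10.2 cross-section by about 89.95 mm².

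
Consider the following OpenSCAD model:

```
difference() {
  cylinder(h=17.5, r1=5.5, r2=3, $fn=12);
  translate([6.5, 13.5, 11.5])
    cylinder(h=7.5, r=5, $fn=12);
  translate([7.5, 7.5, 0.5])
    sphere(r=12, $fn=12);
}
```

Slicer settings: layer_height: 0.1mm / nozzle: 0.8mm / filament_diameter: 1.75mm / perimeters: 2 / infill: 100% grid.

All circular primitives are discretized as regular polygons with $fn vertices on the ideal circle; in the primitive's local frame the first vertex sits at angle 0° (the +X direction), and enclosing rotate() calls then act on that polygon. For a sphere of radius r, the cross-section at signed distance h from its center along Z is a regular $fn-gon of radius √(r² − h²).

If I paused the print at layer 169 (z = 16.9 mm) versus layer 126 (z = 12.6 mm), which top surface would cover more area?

Layer 169 (z = 16.9): the cone contributes a regular 12-gon of circumradius 3.086 (interpolated between r1=5.5 and r2=3 at t=0.966) (area = (12/2)·3.086²·sin(360°/12) = 28.56 mm²); the r=5 cylinder at (6.5, 13.5) contributes a regular 12-gon of circumradius 5 (area = (12/2)·5.000²·sin(360°/12) = 75.00 mm²); the sphere at (7.5, 7.5) is absent (|z−center|=16.400 > r=12); Subtracting the remaining from the first: starting from the cone (28.56 mm²), the r=5 cylinder at (6.5, 13.5) misses the remaining region (no effect) — area = 28.56 mm². So its area = 28.56 mm². Layer 126 (z = 12.6): the cone contributes a regular 12-gon of circumradius 3.700 (interpolated between r1=5.5 and r2=3 at t=0.720) (area = (12/2)·3.700²·sin(360°/12) = 41.07 mm²); the r=5 cylinder at (6.5, 13.5) contributes a regular 12-gon of circumradius 5 (area = (12/2)·5.000²·sin(360°/12) = 75.00 mm²); the sphere at (7.5, 7.5) does not reach this height (|z−center|=12.100 > r=12); Subtracting the remaining from the first: starting from the cone (41.07 mm²), the r=5 cylinder at (6.5, 13.5) misses the remaining region (no effect) — area = 41.07 mm². So its area = 41.07 mm². Layer 126 is larger (41.07 vs 28.56 mm²).

layer 126 (z = 12.6 mm)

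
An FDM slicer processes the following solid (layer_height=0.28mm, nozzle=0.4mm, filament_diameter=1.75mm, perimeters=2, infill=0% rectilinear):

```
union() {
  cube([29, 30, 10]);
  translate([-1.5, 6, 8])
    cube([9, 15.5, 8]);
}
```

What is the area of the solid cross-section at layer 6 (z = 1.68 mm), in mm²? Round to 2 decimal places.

At z = 1.68 mm: the 29×30 cube contributes its full rectangle (area 870.00 mm²); the cube at (-1.5, 6) is not intersected at this z (z outside [8, 16]); Merging all regions: only the 29×30 cube is present, so the union is just that shape — area = 870.00 mm². Overall, the cross-section is a single solid region. Net area = 870.00 mm².

870.00 mm²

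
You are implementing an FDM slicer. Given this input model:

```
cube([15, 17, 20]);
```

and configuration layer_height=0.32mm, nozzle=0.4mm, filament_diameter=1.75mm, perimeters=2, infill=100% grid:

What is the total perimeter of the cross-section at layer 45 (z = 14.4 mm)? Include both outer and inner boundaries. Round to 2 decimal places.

64.00 mm

At z = 14.4 mm: the 15×17 cube contributes its full rectangle (perimeter 64.00 mm). Overall, the cross-section is a single solid region. Total boundary length (outer) = 64.00 mm.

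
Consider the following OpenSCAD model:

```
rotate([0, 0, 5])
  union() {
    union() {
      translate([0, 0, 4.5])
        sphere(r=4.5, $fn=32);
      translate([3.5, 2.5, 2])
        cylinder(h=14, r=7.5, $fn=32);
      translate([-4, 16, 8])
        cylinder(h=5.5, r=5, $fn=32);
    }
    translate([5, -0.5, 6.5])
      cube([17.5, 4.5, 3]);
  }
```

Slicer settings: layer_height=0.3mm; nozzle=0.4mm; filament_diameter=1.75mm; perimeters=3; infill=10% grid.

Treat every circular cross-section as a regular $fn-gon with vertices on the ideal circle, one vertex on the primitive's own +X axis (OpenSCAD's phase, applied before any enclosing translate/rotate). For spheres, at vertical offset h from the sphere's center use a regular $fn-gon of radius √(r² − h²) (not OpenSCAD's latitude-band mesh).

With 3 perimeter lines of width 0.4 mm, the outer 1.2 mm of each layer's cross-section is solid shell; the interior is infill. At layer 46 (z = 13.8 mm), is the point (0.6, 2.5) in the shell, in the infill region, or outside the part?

At z = 13.8 mm: the sphere is not intersected at this z (|z−center|=9.300 > r=4.5); the cylinder at (3.5, 2.5): section is a regular 32-gon, circumradius r=7.5; the cylinder at (-4, 16) is absent (z outside [8, 13.5]); Taking the union: only the r=7.5 cylinder at (3.5, 2.5) is present, so the union is just that shape — 1 connected region; the cube at (5, -0.5) is absent (z outside [6.5, 9.5]); Taking the union: only that combined region is present, so the union is just that shape — 1 connected region; (rotated 5° about Z; rotation is an isometry so areas/perimeters/island counts are preserved). Overall, the cross-section is a single solid region. Undo the 5° rotation: the query point maps to (0.816, 2.438) in the un-rotated model frame. The nearest boundary edge runs (-4.00, 2.50)→(-3.86, 1.04); distance from the point to it = 4.79 mm. The point is inside the cross-section and 4.79 mm from the nearest boundary — more than the 1.2 mm shell width (3 × 0.4), so it's in the infill interior.

infill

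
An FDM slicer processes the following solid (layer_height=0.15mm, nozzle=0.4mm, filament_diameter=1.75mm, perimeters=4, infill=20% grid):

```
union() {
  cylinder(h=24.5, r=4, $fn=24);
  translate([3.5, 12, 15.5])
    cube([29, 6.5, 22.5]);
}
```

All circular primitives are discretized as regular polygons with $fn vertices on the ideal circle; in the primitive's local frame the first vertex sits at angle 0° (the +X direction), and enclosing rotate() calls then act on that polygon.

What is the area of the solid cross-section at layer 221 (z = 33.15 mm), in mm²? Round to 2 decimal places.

188.50 mm²

At z = 33.15 mm: the cylinder is absent (z outside [0, 24.5]); the cube at (3.5, 12) (footprint 29×6.5) is included at this height (area 188.50 mm²); Combining (union): only the 29×6.5 cube at (3.5, 12) is present, so the union is just that shape — area = 188.50 mm². Overall, the cross-section is a single solid region. Net area = 188.50 mm².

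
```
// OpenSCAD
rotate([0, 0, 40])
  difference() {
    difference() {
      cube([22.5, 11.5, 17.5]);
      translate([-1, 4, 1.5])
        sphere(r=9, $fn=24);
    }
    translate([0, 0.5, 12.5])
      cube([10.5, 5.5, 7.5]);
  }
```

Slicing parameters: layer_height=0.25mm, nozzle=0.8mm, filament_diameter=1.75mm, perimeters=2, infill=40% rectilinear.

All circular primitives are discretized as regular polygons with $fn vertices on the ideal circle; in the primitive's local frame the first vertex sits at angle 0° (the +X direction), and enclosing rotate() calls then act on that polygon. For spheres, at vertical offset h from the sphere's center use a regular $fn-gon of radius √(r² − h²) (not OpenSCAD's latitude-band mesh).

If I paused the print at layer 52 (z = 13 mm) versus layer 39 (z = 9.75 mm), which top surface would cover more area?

layer 39 (z = 9.75 mm)

Layer 52 (z = 13): the 22.5×11.5 cube contributes its full rectangle (area 258.75 mm²); the sphere at (-1, 4) does not reach this height (|z−center|=11.500 > r=9); Subtracting the remaining from the first: none of the subtracted shapes is present at this height, so the 22.5×11.5 cube is unchanged — area = 258.75 mm²; the cube at (0, 0.5) is present — its section is the full 10.5×5.5 rectangle (area 57.75 mm²); After the difference (first − rest): starting from the result so far (258.75 mm²), the 10.5×5.5 cube at (0, 0.5) lies inside it touching the edge (removes its full 57.75 mm²) — area = 201.00 mm²; (whole slice rotated 40° about Z — lengths, areas and connectivity unchanged). So its area = 201.00 mm². Layer 39 (z = 9.75): the 22.5×11.5 cube contributes its full rectangle (area 258.75 mm²); the r=9 sphere at (-1, 4) slices to a regular 24-gon of circumradius 3.597 (√(r²−h²) with h=8.25 from center) (area = (24/2)·3.597²·sin(360°/24) = 40.18 mm²); Subtracting the remaining from the first: starting from the 22.5×11.5 cube (258.75 mm²), the r=9 sphere at (-1, 4) partially overlaps it — only the 13.03 mm² overlap (of its 40.18 mm²) is removed, clipping the outline — area = 245.72 mm²; the cube at (0, 0.5) is absent (z outside [12.5, 20]); Subtracting the remaining from the first: none of the subtracted shapes is present at this height, so the result so far is unchanged — area = 245.72 mm²; (whole slice rotated 40° about Z — lengths, areas and connectivity unchanged). So its area = 245.72 mm². Layer 39 is larger (245.72 vs 201.00 mm²).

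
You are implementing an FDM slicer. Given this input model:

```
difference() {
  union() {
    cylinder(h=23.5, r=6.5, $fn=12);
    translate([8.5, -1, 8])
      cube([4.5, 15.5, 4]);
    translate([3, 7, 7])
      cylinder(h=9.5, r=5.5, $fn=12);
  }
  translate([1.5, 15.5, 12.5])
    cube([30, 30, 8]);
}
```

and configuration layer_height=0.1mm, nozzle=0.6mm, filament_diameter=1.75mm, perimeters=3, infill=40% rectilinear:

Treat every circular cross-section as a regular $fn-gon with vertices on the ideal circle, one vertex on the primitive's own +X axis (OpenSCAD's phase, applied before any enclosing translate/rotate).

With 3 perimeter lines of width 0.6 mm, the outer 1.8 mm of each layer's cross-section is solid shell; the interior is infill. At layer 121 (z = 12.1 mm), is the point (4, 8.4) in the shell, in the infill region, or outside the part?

At z = 12.1 mm: the cylinder: section is a regular 12-gon, circumradius r=6.5; the cube at (8.5, -1) is absent (z outside [8, 12]); the r=5.5 cylinder at (3, 7) contributes a regular 12-gon of circumradius 5.5; Combining (union): the regions partially overlap (shared area 25.30 mm²), so overlapping operands fuse into one piece — 1 connected region; the cube at (1.5, 15.5) is not intersected at this z (z outside [12.5, 20.5]); Subtracting the remaining from the first: none of the subtracted shapes is present at this height, so that combined region is unchanged — 1 connected region. Overall, the cross-section is a single solid region. The nearest boundary edge runs (5.75, 11.76)→(7.76, 9.75); distance from the point to it = 3.62 mm. The point is inside the cross-section and 3.62 mm from the nearest boundary — more than the 1.8 mm shell width (3 × 0.6), so it's in the infill interior.

infill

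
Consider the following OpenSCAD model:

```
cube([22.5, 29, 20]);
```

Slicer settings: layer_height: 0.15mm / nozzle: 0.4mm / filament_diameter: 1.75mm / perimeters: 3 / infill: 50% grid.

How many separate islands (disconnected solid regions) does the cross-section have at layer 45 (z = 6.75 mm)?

1

At z = 6.75 mm: the cube (footprint 22.5×29) is included at this height. Overall, the cross-section is a single solid region. Island count = 1.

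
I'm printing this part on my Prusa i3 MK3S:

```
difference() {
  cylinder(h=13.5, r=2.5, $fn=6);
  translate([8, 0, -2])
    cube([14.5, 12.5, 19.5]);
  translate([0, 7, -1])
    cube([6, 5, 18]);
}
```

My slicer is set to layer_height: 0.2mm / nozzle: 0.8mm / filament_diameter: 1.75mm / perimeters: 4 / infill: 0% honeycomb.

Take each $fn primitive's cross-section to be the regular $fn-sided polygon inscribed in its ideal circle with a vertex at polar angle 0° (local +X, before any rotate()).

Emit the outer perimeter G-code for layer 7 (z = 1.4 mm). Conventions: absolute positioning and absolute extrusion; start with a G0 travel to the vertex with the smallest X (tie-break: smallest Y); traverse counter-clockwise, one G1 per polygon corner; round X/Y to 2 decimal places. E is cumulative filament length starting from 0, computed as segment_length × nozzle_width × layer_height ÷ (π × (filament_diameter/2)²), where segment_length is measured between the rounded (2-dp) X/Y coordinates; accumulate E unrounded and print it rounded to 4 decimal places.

At z = 1.4 mm: the cylinder: section is a regular 6-gon, circumradius r=2.5; the cube at (8, 0) is present — its section is the full 14.5×12.5 rectangle; the 6×5 cube at (0, 7) contributes its full rectangle; Subtracting the remaining from the first: starting from the r=2.5 cylinder, the 14.5×12.5 cube at (8, 0) misses the remaining region (no effect); the 6×5 cube at (0, 7) misses the remaining region (no effect) — 1 connected region. The outline is a single polygon with 6 vertices. Extrusion per mm of travel: 0.8 × 0.2 / (π × 0.875²) = 0.066520. Accumulating E over each segment gives final E = 0.9989.

G0 X-2.50 Y0.00 Z1.40
G1 X-1.25 Y-2.17 E0.1666
G1 X1.25 Y-2.17 E0.3329
G1 X2.50 Y0.00 E0.4995
G1 X1.25 Y2.17 E0.6661
G1 X-1.25 Y2.17 E0.8324
G1 X-2.50 Y0.00 E0.9989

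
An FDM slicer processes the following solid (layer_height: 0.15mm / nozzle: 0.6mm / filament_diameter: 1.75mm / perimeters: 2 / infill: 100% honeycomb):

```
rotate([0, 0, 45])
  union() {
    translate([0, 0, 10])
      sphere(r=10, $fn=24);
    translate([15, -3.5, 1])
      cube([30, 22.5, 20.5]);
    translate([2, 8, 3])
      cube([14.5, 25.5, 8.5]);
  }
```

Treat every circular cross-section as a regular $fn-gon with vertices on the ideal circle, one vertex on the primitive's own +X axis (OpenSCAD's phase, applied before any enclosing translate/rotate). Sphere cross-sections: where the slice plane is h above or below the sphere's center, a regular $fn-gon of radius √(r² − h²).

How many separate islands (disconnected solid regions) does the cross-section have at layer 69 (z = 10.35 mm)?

1

At z = 10.35 mm: the sphere: section is a regular 24-gon, circumradius = √(r²−h²) = √(10²−0.35²) = 9.994; the 30×22.5 cube at (15, -3.5) contributes its full rectangle; the 14.5×25.5 cube at (2, 8) contributes its full rectangle; Merging all regions: the regions partially overlap (shared area 20.55 mm²), so overlapping operands fuse into one piece — 1 connected region; (whole slice rotated 45° about Z — lengths, areas and connectivity unchanged). Overall, the cross-section is a single solid region. Island count = 1.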